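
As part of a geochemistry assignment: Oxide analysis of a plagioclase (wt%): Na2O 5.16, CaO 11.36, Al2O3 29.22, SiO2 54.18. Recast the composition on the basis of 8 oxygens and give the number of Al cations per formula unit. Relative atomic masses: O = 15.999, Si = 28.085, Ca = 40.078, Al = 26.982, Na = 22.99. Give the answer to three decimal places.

1.555 Al apfu

Na2O (M=61.979): mol = 0.08325; Na = 0.16650, O = 0.08325.
CaO (M=56.077): mol = 0.20258; Ca = 0.20258, O = 0.20258.
Al2O3 (M=101.961): mol = 0.28658; Al = 0.57316, O = 0.85974.
SiO2 (M=60.083): mol = 0.90175; Si = 0.90175, O = 1.80350.
ΣO = 2.94907; factor = 8/ΣO = 2.71272.
Al apfu = 0.57316 × 2.71272 = 1.555.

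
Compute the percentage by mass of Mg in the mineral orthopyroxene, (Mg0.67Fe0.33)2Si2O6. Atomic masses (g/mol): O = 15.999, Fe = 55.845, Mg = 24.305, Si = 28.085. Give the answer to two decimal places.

M((Mg0.67Fe0.33)2Si2O6) = 221.590 g/mol.
Mg contributes 1.34 × 24.305 = 32.569 g per mole.
32.569/221.590 = 0.1470 → 14.70%.

14.70 mass %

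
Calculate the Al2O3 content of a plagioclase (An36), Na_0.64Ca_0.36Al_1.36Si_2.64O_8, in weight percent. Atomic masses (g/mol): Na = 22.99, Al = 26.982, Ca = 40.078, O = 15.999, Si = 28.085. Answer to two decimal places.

Formula mass = 267.974 g/mol.
1.36 Al → 0.6800 mol Al2O3 per formula unit; M(Al2O3) = 101.961, so Al2O3 mass = 69.333 g.
69.333/267.974 × 100 = 25.87 wt%.

25.87 wt%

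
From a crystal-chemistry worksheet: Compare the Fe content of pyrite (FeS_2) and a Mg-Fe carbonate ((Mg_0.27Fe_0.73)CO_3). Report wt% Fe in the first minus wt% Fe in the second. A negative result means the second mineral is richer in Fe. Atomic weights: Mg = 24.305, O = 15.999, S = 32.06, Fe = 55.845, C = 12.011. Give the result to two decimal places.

First mineral: 55.845 g Fe in 119.965 g formula = 46.55 wt% Fe.
Second mineral: 40.767 g Fe in 107.337 g formula = 37.98 wt% Fe.
46.55% − 37.98% gives a difference of 8.57 percentage points.

8.57 percentage points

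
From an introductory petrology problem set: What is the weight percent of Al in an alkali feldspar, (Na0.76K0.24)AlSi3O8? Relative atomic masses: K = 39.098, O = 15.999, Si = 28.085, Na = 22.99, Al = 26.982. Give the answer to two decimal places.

Molar mass of (Na0.76K0.24)AlSi3O8: 0.76*22.99 + 0.24*39.098 + 1*26.982 + 3*28.085 + 8*15.999 = 266.085 g/mol.
Mass of Al per formula unit: 1 × 26.982 = 26.982 g.
Weight fraction Al = 26.982 / 266.085 = 0.1014.

10.14 wt%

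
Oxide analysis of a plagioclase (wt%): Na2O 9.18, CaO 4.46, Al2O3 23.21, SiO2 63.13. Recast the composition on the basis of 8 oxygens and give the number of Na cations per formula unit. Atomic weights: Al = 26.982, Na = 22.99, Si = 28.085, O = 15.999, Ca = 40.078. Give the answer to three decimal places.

0.787 Na apfu

Na2O: 9.18/61.979 = 0.14811 mol → 0.29622 mol Na, 0.14811 mol O.
CaO: 4.46/56.077 = 0.07953 mol → 0.07953 mol Ca, 0.07953 mol O.
Al2O3: 23.21/101.961 = 0.22764 mol → 0.45528 mol Al, 0.68292 mol O.
SiO2: 63.13/60.083 = 1.05071 mol → 1.05071 mol Si, 2.10142 mol O.
Total oxygen = 3.01198 mol. Normalization factor = 8/3.01198 = 2.65606.
Na per 8 O = 0.29622 × 2.65606 = 0.787.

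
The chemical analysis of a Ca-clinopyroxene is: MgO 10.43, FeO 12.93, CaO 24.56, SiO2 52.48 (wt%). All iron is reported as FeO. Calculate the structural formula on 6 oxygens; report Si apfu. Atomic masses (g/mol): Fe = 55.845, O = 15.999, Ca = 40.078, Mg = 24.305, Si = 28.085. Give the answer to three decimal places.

1.998 Si apfu

10.43 wt% MgO ÷ 40.304 g/mol = 0.25878 mol, giving 0.25878 Mg and 0.25878 O.
12.93 wt% FeO ÷ 71.844 g/mol = 0.17997 mol, giving 0.17997 Fe and 0.17997 O.
24.56 wt% CaO ÷ 56.077 g/mol = 0.43797 mol, giving 0.43797 Ca and 0.43797 O.
52.48 wt% SiO2 ÷ 60.083 g/mol = 0.87346 mol, giving 0.87346 Si and 1.74692 O.
Oxygen sums to 2.62364; scaling by 6/2.62364 = 2.28690 puts the formula on 6 O.
Si: 0.87346 × 2.28690 = 1.998 atoms per formula unit.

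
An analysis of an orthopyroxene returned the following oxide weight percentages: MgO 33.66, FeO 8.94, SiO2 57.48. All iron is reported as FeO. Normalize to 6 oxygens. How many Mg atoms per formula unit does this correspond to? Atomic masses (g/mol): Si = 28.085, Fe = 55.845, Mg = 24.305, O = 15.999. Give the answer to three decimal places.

1.744 Mg apfu

MgO (M=40.304): mol = 0.83515; Mg = 0.83515, O = 0.83515.
FeO (M=71.844): mol = 0.12444; Fe = 0.12444, O = 0.12444.
SiO2 (M=60.083): mol = 0.95668; Si = 0.95668, O = 1.91336.
ΣO = 2.87295; factor = 6/ΣO = 2.08845.
Mg apfu = 0.83515 × 2.08845 = 1.744.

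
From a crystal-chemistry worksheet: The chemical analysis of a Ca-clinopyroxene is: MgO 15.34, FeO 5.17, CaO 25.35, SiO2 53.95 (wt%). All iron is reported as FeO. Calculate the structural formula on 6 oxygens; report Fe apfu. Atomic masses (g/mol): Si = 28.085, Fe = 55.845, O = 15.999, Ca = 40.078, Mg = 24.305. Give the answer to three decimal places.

0.160 Fe apfu

15.34 wt% MgO ÷ 40.304 g/mol = 0.38061 mol, giving 0.38061 Mg and 0.38061 O.
5.17 wt% FeO ÷ 71.844 g/mol = 0.07196 mol, giving 0.07196 Fe and 0.07196 O.
25.35 wt% CaO ÷ 56.077 g/mol = 0.45206 mol, giving 0.45206 Ca and 0.45206 O.
53.95 wt% SiO2 ÷ 60.083 g/mol = 0.89792 mol, giving 0.89792 Si and 1.79584 O.
Oxygen sums to 2.70047; scaling by 6/2.70047 = 2.22184 puts the formula on 6 O.
Fe: 0.07196 × 2.22184 = 0.160 atoms per formula unit.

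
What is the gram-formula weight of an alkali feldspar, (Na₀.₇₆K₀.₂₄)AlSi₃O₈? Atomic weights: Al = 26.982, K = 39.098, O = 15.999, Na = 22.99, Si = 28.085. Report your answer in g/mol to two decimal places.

266.08 g/mol

M = 0.76*22.99 + 0.24*39.098 + 1*26.982 + 3*28.085 + 8*15.999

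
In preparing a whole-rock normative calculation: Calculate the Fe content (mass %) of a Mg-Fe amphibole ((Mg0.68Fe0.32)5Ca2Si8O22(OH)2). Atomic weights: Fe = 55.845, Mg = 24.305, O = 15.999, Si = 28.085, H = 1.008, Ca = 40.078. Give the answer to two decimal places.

10.36 mass %

Formula mass = 3.40·24.305 + 1.60·55.845 + 2·40.078 + 8·28.085 + 24·15.999 + 2·1.008 = 862.817 g/mol, of which 89.352 g is Fe.
So Fe makes up 89.352/862.817 = 0.1036 of the mass, i.e. 10.36%.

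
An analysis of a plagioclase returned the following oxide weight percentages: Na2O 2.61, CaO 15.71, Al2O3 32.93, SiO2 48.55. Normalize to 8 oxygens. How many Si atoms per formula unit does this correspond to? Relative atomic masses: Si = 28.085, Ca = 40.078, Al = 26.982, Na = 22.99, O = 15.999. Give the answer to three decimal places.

2.224 Si apfu

Na2O: 2.61/61.979 = 0.04211 mol → 0.08422 mol Na, 0.04211 mol O.
CaO: 15.71/56.077 = 0.28015 mol → 0.28015 mol Ca, 0.28015 mol O.
Al2O3: 32.93/101.961 = 0.32297 mol → 0.64594 mol Al, 0.96891 mol O.
SiO2: 48.55/60.083 = 0.80805 mol → 0.80805 mol Si, 1.61610 mol O.
Total oxygen = 2.90727 mol. Normalization factor = 8/2.90727 = 2.75172.
Si per 8 O = 0.80805 × 2.75172 = 2.224.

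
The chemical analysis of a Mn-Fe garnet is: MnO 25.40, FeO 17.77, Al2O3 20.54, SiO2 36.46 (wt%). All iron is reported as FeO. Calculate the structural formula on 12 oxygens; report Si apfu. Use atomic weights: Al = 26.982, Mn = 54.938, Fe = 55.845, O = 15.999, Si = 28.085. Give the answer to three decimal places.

MnO: 25.40/70.937 = 0.35806 mol → 0.35806 mol Mn, 0.35806 mol O.
FeO: 17.77/71.844 = 0.24734 mol → 0.24734 mol Fe, 0.24734 mol O.
Al2O3: 20.54/101.961 = 0.20145 mol → 0.40290 mol Al, 0.60435 mol O.
SiO2: 36.46/60.083 = 0.60683 mol → 0.60683 mol Si, 1.21366 mol O.
Total oxygen = 2.42341 mol. Normalization factor = 12/2.42341 = 4.95170.
Si per 12 O = 0.60683 × 4.95170 = 3.005.

3.005 Si apfu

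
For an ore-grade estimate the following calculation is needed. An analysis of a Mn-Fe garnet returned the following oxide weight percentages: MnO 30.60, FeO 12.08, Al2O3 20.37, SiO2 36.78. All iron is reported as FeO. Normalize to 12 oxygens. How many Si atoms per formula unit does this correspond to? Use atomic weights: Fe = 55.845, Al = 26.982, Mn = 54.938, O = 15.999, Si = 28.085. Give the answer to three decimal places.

3.032 Si apfu

MnO (M=70.937): mol = 0.43137; Mn = 0.43137, O = 0.43137.
FeO (M=71.844): mol = 0.16814; Fe = 0.16814, O = 0.16814.
Al2O3 (M=101.961): mol = 0.19978; Al = 0.39956, O = 0.59934.
SiO2 (M=60.083): mol = 0.61215; Si = 0.61215, O = 1.22430.
ΣO = 2.42315; factor = 12/ΣO = 4.95223.
Si apfu = 0.61215 × 4.95223 = 3.032.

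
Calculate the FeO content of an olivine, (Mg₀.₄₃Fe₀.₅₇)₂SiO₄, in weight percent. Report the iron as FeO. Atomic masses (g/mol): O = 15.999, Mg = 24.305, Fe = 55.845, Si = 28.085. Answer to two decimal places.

M((Mg₀.₄₃Fe₀.₅₇)₂SiO₄) = 176.647 g/mol; M(FeO) = 71.844 g/mol.
Moles FeO per formula unit = 1.14 Fe ÷ 1 = 1.1400.
FeO fraction = (1.1400 × 71.844) / 176.647 = 81.902/176.647 = 0.4636.

46.36 wt%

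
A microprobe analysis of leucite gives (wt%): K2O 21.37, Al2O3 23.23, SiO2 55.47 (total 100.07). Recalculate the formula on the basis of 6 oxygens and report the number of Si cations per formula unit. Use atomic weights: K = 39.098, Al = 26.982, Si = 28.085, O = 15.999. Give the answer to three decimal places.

2.009 Si apfu

K2O (M=94.195): mol = 0.22687; K = 0.45374, O = 0.22687.
Al2O3 (M=101.961): mol = 0.22783; Al = 0.45566, O = 0.68349.
SiO2 (M=60.083): mol = 0.92322; Si = 0.92322, O = 1.84644.
ΣO = 2.75680; factor = 6/ΣO = 2.17644.
Si apfu = 0.92322 × 2.17644 = 2.009.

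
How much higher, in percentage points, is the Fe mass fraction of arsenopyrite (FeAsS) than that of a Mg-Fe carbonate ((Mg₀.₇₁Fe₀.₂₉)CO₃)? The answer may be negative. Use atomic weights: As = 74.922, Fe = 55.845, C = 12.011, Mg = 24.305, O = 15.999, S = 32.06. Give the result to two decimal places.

16.97 percentage points

Fe in FeAsS: molar mass 162.827 g/mol; 1×55.845 = 55.845 g → 34.30 wt%.
Fe in (Mg₀.₇₁Fe₀.₂₉)CO₃: molar mass 93.460 g/mol; 0.29×55.845 = 16.195 g → 17.33 wt%.
Difference = 34.30 − 17.33 = 16.97 percentage points.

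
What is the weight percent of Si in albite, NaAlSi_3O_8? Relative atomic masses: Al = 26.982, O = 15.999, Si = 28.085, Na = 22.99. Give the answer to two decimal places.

32.13 weight percent

Molar mass of NaAlSi_3O_8: 1*22.99 + 1*26.982 + 3*28.085 + 8*15.999 = 262.219 g/mol.
Mass of Si per formula unit: 3 × 28.085 = 84.255 g.
Weight fraction Si = 84.255 / 262.219 = 0.3213.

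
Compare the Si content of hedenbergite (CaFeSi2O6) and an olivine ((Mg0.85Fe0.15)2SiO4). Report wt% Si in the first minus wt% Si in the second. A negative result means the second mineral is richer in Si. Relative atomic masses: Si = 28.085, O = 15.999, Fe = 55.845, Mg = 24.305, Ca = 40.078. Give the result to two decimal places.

3.94 percentage points

Si in CaFeSi2O6: molar mass 248.087 g/mol; 2×28.085 = 56.170 g → 22.64 wt%.
Si in (Mg0.85Fe0.15)2SiO4: molar mass 150.153 g/mol; 1×28.085 = 28.085 g → 18.70 wt%.
Difference = 22.64 − 18.70 = 3.94 percentage points.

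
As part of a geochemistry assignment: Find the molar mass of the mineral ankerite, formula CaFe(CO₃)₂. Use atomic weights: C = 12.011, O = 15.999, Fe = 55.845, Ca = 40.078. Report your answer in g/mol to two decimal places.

215.94 g/mol

Ca: 1 × 40.078 = 40.0780
Fe: 1 × 55.845 = 55.8450
C: 2 × 12.011 = 24.0220
O: 6 × 15.999 = 95.9940
Summing the contributions gives the formula mass.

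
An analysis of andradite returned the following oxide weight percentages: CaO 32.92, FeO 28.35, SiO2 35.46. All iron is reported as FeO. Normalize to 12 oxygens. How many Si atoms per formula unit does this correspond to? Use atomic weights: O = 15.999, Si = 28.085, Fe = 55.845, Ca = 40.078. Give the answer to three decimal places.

32.92 wt% CaO ÷ 56.077 g/mol = 0.58705 mol, giving 0.58705 Ca and 0.58705 O.
28.35 wt% FeO ÷ 71.844 g/mol = 0.39460 mol, giving 0.39460 Fe and 0.39460 O.
35.46 wt% SiO2 ÷ 60.083 g/mol = 0.59018 mol, giving 0.59018 Si and 1.18036 O.
Oxygen sums to 2.16201; scaling by 12/2.16201 = 5.55039 puts the formula on 12 O.
Si: 0.59018 × 5.55039 = 3.276 atoms per formula unit.

3.276 Si apfu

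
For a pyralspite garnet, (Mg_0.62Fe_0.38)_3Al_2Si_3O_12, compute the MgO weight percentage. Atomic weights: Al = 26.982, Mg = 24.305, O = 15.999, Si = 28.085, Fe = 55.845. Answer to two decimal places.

M((Mg_0.62Fe_0.38)_3Al_2Si_3O_12) = 439.078 g/mol; M(MgO) = 40.304 g/mol.
Moles MgO per formula unit = 1.86 Mg ÷ 1 = 1.8600.
MgO fraction = (1.8600 × 40.304) / 439.078 = 74.965/439.078 = 0.1707.

17.07 wt%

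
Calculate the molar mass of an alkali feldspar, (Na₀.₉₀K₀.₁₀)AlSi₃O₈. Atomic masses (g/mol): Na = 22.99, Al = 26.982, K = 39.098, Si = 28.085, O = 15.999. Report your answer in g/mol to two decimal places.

M = 0.90×22.99 + 0.10×39.098 + 1×26.982 + 3×28.085 + 8×15.999

263.83 g/mol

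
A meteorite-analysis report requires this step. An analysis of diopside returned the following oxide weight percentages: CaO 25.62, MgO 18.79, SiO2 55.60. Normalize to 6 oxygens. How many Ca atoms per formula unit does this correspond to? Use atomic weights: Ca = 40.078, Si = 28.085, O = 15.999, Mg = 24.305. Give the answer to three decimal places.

CaO (M=56.077): mol = 0.45687; Ca = 0.45687, O = 0.45687.
MgO (M=40.304): mol = 0.46621; Mg = 0.46621, O = 0.46621.
SiO2 (M=60.083): mol = 0.92539; Si = 0.92539, O = 1.85078.
ΣO = 2.77386; factor = 6/ΣO = 2.16305.
Ca apfu = 0.45687 × 2.16305 = 0.988.

0.988 Ca apfu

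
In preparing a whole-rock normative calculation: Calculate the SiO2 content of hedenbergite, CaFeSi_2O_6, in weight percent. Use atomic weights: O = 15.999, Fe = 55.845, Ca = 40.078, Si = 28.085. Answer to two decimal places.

48.44 wt%

Formula mass = 248.087 g/mol.
2 Si → 2.0000 mol SiO2 per formula unit; M(SiO2) = 60.083, so SiO2 mass = 120.166 g.
120.166/248.087 × 100 = 48.44 wt%.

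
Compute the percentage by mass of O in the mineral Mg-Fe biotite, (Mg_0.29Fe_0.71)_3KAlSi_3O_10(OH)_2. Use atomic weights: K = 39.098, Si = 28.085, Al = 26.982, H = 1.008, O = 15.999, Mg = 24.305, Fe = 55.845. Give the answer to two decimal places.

Molar mass of (Mg_0.29Fe_0.71)_3KAlSi_3O_10(OH)_2: 0.87×24.305 + 2.13×55.845 + 1×39.098 + 1×26.982 + 3×28.085 + 12×15.999 + 2×1.008 = 484.434 g/mol.
Mass of O per formula unit: 12 × 15.999 = 191.988 g.
Weight fraction O = 191.988 / 484.434 = 0.3963.

39.63 wt%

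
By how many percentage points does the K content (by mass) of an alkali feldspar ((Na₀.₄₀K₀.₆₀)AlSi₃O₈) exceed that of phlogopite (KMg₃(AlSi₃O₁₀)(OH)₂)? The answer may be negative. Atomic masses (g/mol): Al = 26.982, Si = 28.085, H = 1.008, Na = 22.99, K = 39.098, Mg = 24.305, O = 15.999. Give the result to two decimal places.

K in (Na₀.₄₀K₀.₆₀)AlSi₃O₈: molar mass 271.884 g/mol; 0.60×39.098 = 23.459 g → 8.63 wt%.
K in KMg₃(AlSi₃O₁₀)(OH)₂: molar mass 417.254 g/mol; 1×39.098 = 39.098 g → 9.37 wt%.
Difference = 8.63 − 9.37 = -0.74 percentage points.

-0.74 percentage points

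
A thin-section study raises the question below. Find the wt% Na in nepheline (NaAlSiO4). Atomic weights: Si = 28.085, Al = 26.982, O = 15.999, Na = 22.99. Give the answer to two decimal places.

M(NaAlSiO4) = 142.053 g/mol.
Na contributes 1 × 22.99 = 22.990 g per mole.
22.990/142.053 = 0.1618 → 16.18%.

16.18 wt%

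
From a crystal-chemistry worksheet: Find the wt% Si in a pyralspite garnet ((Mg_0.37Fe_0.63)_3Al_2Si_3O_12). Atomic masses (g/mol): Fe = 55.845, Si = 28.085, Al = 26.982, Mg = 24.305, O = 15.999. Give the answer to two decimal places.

18.21 wt%

Molar mass of (Mg_0.37Fe_0.63)_3Al_2Si_3O_12: 1.11×24.305 + 1.89×55.845 + 2×26.982 + 3×28.085 + 12×15.999 = 462.733 g/mol.
Mass of Si per formula unit: 3 × 28.085 = 84.255 g.
Weight fraction Si = 84.255 / 462.733 = 0.1821.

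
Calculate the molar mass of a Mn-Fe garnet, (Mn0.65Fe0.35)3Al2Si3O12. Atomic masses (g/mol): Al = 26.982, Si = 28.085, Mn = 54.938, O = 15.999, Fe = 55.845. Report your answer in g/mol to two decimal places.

495.97 g/mol

The formula mass is the sum 1.95×54.938 + 1.05×55.845 + 2×26.982 + 3×28.085 + 12×15.999.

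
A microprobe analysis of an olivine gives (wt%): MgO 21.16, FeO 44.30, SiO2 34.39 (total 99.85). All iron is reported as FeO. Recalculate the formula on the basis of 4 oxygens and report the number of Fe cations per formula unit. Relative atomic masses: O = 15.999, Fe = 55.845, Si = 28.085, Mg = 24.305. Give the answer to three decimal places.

MgO: 21.16/40.304 = 0.52501 mol → 0.52501 mol Mg, 0.52501 mol O.
FeO: 44.30/71.844 = 0.61661 mol → 0.61661 mol Fe, 0.61661 mol O.
SiO2: 34.39/60.083 = 0.57237 mol → 0.57237 mol Si, 1.14474 mol O.
Total oxygen = 2.28636 mol. Normalization factor = 4/2.28636 = 1.74951.
Fe per 4 O = 0.61661 × 1.74951 = 1.079.

1.079 Fe apfu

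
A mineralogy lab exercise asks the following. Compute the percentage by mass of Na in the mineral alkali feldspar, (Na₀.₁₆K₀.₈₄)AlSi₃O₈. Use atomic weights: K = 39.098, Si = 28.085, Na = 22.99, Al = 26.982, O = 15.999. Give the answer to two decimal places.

1.33 wt%

Formula mass = 0.16×22.99 + 0.84×39.098 + 1×26.982 + 3×28.085 + 8×15.999 = 275.750 g/mol, of which 3.678 g is Na.
So Na makes up 3.678/275.750 = 0.0133 of the mass, i.e. 1.33%.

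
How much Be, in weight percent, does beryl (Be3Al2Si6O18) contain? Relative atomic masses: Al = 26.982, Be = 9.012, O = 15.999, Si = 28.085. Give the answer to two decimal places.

Molar mass of Be3Al2Si6O18: 3×9.012 + 2×26.982 + 6×28.085 + 18×15.999 = 537.492 g/mol.
Mass of Be per formula unit: 3 × 9.012 = 27.036 g.
Weight fraction Be = 27.036 / 537.492 = 0.0503.

5.03 weight percent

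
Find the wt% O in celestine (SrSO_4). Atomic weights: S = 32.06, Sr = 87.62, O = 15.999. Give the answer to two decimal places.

34.84 mass %

Molar mass of SrSO_4: 1×87.62 + 1×32.06 + 4×15.999 = 183.676 g/mol.
Mass of O per formula unit: 4 × 15.999 = 63.996 g.
Weight fraction O = 63.996 / 183.676 = 0.3484.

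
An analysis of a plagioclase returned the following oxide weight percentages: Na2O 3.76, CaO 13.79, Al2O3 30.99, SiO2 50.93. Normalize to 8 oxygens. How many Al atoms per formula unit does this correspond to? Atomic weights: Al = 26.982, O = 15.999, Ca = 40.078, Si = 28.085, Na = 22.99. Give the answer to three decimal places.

Na2O (M=61.979): mol = 0.06067; Na = 0.12134, O = 0.06067.
CaO (M=56.077): mol = 0.24591; Ca = 0.24591, O = 0.24591.
Al2O3 (M=101.961): mol = 0.30394; Al = 0.60788, O = 0.91182.
SiO2 (M=60.083): mol = 0.84766; Si = 0.84766, O = 1.69532.
ΣO = 2.91372; factor = 8/ΣO = 2.74563.
Al apfu = 0.60788 × 2.74563 = 1.669.

1.669 Al apfu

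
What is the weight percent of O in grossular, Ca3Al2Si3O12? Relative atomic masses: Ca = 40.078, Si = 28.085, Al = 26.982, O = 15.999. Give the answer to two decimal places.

42.62 mass %

Molar mass of Ca3Al2Si3O12: 3×40.078 + 2×26.982 + 3×28.085 + 12×15.999 = 450.441 g/mol.
Mass of O per formula unit: 12 × 15.999 = 191.988 g.
Weight fraction O = 191.988 / 450.441 = 0.4262.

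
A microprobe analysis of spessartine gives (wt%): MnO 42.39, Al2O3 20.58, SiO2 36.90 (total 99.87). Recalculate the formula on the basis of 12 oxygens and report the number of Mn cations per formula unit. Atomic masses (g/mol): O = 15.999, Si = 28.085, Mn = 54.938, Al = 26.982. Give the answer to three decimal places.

MnO: 42.39/70.937 = 0.59757 mol → 0.59757 mol Mn, 0.59757 mol O.
Al2O3: 20.58/101.961 = 0.20184 mol → 0.40368 mol Al, 0.60552 mol O.
SiO2: 36.90/60.083 = 0.61415 mol → 0.61415 mol Si, 1.22830 mol O.
Total oxygen = 2.43139 mol. Normalization factor = 12/2.43139 = 4.93545.
Mn per 12 O = 0.59757 × 4.93545 = 2.949.

2.949 Mn apfu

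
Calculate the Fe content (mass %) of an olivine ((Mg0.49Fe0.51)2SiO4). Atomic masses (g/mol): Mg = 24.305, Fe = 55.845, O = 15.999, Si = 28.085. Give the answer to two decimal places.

32.95 mass %

Molar mass of (Mg0.49Fe0.51)2SiO4: 0.98·24.305 + 1.02·55.845 + 1·28.085 + 4·15.999 = 172.862 g/mol.
Mass of Fe per formula unit: 1.02 × 55.845 = 56.962 g.
Weight fraction Fe = 56.962 / 172.862 = 0.3295.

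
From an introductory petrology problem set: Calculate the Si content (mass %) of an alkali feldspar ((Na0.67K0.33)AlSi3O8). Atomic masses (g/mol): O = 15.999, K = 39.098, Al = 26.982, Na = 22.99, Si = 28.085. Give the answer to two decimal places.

31.49 mass %

Molar mass of (Na0.67K0.33)AlSi3O8: 0.67*22.99 + 0.33*39.098 + 1*26.982 + 3*28.085 + 8*15.999 = 267.535 g/mol.
Mass of Si per formula unit: 3 × 28.085 = 84.255 g.
Weight fraction Si = 84.255 / 267.535 = 0.3149.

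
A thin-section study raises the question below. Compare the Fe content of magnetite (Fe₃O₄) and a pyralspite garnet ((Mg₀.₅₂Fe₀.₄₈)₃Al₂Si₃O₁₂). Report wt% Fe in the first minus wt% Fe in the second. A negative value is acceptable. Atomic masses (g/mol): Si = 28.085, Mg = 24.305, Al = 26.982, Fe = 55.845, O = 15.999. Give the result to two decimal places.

54.43 percentage points

Fe in Fe₃O₄: molar mass 231.531 g/mol; 3×55.845 = 167.535 g → 72.36 wt%.
Fe in (Mg₀.₅₂Fe₀.₄₈)₃Al₂Si₃O₁₂: molar mass 448.540 g/mol; 1.44×55.845 = 80.417 g → 17.93 wt%.
Difference = 72.36 − 17.93 = 54.43 percentage points.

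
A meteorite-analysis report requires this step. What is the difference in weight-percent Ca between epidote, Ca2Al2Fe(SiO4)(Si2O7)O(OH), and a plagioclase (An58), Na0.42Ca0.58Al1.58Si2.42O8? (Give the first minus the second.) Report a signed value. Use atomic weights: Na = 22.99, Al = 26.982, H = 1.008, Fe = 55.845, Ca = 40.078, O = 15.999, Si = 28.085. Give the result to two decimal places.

8.03 percentage points

Ca in Ca2Al2Fe(SiO4)(Si2O7)O(OH): molar mass 483.215 g/mol; 2×40.078 = 80.156 g → 16.59 wt%.
Ca in Na0.42Ca0.58Al1.58Si2.42O8: molar mass 271.490 g/mol; 0.58×40.078 = 23.245 g → 8.56 wt%.
Difference = 16.59 − 8.56 = 8.03 percentage points.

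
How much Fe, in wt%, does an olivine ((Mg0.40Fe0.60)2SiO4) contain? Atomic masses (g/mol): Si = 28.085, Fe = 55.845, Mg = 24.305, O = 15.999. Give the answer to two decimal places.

Formula mass = 0.80·24.305 + 1.20·55.845 + 1·28.085 + 4·15.999 = 178.539 g/mol, of which 67.014 g is Fe.
So Fe makes up 67.014/178.539 = 0.3753 of the mass, i.e. 37.53%.

37.53 wt%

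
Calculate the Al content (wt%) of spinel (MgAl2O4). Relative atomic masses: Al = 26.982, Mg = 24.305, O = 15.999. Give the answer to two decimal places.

37.93 wt%

Formula mass = 1×24.305 + 2×26.982 + 4×15.999 = 142.265 g/mol, of which 53.964 g is Al.
So Al makes up 53.964/142.265 = 0.3793 of the mass, i.e. 37.93%.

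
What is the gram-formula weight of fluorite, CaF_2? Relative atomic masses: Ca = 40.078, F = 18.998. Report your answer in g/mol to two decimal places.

78.07 g/mol

Ca: 1 × 40.078 = 40.0780
F: 2 × 18.998 = 37.9960
Summing the contributions gives the formula mass.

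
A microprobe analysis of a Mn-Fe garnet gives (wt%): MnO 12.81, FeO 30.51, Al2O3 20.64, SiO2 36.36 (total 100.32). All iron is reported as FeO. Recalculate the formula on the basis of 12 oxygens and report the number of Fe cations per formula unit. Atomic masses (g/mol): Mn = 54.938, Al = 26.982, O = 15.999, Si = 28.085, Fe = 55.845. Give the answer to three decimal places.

12.81 wt% MnO ÷ 70.937 g/mol = 0.18058 mol, giving 0.18058 Mn and 0.18058 O.
30.51 wt% FeO ÷ 71.844 g/mol = 0.42467 mol, giving 0.42467 Fe and 0.42467 O.
20.64 wt% Al2O3 ÷ 101.961 g/mol = 0.20243 mol, giving 0.40486 Al and 0.60729 O.
36.36 wt% SiO2 ÷ 60.083 g/mol = 0.60516 mol, giving 0.60516 Si and 1.21032 O.
Oxygen sums to 2.42286; scaling by 12/2.42286 = 4.95282 puts the formula on 12 O.
Fe: 0.42467 × 4.95282 = 2.103 atoms per formula unit.

2.103 Fe apfu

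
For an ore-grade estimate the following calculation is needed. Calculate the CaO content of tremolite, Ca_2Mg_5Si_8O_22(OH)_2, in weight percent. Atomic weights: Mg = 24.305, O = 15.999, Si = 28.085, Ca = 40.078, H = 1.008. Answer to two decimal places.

13.81 wt%

Formula mass = 812.353 g/mol.
2 Ca → 2.0000 mol CaO per formula unit; M(CaO) = 56.077, so CaO mass = 112.154 g.
112.154/812.353 × 100 = 13.81 wt%.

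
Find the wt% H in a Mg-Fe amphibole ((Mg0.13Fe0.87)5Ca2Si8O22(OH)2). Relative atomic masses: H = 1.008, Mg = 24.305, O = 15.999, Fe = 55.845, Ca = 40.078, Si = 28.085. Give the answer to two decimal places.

0.21 wt%

M((Mg0.13Fe0.87)5Ca2Si8O22(OH)2) = 949.552 g/mol.
H contributes 2 × 1.008 = 2.016 g per mole.
2.016/949.552 = 0.0021 → 0.21%.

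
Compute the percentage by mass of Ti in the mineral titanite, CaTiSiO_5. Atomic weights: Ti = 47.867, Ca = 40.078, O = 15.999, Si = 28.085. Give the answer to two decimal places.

M(CaTiSiO_5) = 196.025 g/mol.
Ti contributes 1 × 47.867 = 47.867 g per mole.
47.867/196.025 = 0.2442 → 24.42%.

24.42 wt%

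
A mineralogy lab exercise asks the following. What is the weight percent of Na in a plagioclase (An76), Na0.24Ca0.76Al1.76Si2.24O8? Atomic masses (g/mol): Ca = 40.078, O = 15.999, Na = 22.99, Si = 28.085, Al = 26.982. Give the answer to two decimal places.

M(Na0.24Ca0.76Al1.76Si2.24O8) = 274.368 g/mol.
Na contributes 0.24 × 22.99 = 5.518 g per mole.
5.518/274.368 = 0.0201 → 2.01%.

2.01 weight percent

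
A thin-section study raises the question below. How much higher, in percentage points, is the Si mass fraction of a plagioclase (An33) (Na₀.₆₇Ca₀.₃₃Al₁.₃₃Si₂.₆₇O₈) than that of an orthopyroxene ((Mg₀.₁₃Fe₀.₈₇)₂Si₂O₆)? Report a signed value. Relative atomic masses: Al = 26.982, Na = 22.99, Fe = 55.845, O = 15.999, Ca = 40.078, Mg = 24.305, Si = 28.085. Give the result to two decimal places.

6.06 percentage points

Si in Na₀.₆₇Ca₀.₃₃Al₁.₃₃Si₂.₆₇O₈: molar mass 267.494 g/mol; 2.67×28.085 = 74.987 g → 28.03 wt%.
Si in (Mg₀.₁₃Fe₀.₈₇)₂Si₂O₆: molar mass 255.654 g/mol; 2×28.085 = 56.170 g → 21.97 wt%.
Difference = 28.03 − 21.97 = 6.06 percentage points.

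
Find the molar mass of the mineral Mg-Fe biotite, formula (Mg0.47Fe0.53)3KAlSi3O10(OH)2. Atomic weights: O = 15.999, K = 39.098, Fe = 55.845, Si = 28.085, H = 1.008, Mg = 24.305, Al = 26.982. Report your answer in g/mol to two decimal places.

M = 1.41*24.305 + 1.59*55.845 + 1*39.098 + 1*26.982 + 3*28.085 + 12*15.999 + 2*1.008

467.40 g/mol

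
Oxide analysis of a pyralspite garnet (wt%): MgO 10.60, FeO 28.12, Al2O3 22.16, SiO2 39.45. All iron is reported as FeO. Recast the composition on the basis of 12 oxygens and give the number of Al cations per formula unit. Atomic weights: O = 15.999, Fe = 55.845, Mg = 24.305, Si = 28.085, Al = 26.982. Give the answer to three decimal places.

1.991 Al apfu

MgO (M=40.304): mol = 0.26300; Mg = 0.26300, O = 0.26300.
FeO (M=71.844): mol = 0.39140; Fe = 0.39140, O = 0.39140.
Al2O3 (M=101.961): mol = 0.21734; Al = 0.43468, O = 0.65202.
SiO2 (M=60.083): mol = 0.65659; Si = 0.65659, O = 1.31318.
ΣO = 2.61960; factor = 12/ΣO = 4.58085.
Al apfu = 0.43468 × 4.58085 = 1.991.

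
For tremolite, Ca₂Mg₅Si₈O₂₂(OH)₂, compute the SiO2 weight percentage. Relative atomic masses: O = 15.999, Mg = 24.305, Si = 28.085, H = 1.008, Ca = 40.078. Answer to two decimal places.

59.17 wt%

Molar mass of Ca₂Mg₅Si₈O₂₂(OH)₂ = 2·40.078 + 5·24.305 + 8·28.085 + 24·15.999 + 2·1.008 = 812.353 g/mol.
Each formula unit contains 8 Si, equivalent to 8/1 = 8.0000 mol SiO2.
M(SiO2) = 1×28.085 + 2×15.999 = 60.083 g/mol.
Mass of SiO2 per formula unit = 8.0000 × 60.083 = 480.664 g.
SiO2 wt% = 480.664 / 812.353 × 100 = 59.17%.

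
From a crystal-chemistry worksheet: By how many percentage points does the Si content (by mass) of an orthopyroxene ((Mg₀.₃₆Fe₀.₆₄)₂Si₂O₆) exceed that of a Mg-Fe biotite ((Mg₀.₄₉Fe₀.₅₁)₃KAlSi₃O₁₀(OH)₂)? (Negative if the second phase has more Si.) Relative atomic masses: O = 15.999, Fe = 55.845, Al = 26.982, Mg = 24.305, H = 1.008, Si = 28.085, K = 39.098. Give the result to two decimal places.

5.19 percentage points

Si in (Mg₀.₃₆Fe₀.₆₄)₂Si₂O₆: molar mass 241.145 g/mol; 2×28.085 = 56.170 g → 23.29 wt%.
Si in (Mg₀.₄₉Fe₀.₅₁)₃KAlSi₃O₁₀(OH)₂: molar mass 465.510 g/mol; 3×28.085 = 84.255 g → 18.10 wt%.
Difference = 23.29 − 18.10 = 5.19 percentage points.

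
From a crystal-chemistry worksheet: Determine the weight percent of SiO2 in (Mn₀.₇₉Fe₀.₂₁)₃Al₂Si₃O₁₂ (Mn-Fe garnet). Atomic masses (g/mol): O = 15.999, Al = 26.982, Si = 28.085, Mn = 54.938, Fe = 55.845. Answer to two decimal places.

M((Mn₀.₇₉Fe₀.₂₁)₃Al₂Si₃O₁₂) = 495.592 g/mol; M(SiO2) = 60.083 g/mol.
Moles SiO2 per formula unit = 3 Si ÷ 1 = 3.0000.
SiO2 fraction = (3.0000 × 60.083) / 495.592 = 180.249/495.592 = 0.3637.

36.37 wt%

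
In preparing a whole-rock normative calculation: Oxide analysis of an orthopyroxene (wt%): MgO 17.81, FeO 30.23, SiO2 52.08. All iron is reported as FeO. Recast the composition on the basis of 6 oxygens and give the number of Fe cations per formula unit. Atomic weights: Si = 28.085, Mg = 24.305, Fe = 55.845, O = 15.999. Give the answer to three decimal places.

0.972 Fe apfu

MgO: 17.81/40.304 = 0.44189 mol → 0.44189 mol Mg, 0.44189 mol O.
FeO: 30.23/71.844 = 0.42077 mol → 0.42077 mol Fe, 0.42077 mol O.
SiO2: 52.08/60.083 = 0.86680 mol → 0.86680 mol Si, 1.73360 mol O.
Total oxygen = 2.59626 mol. Normalization factor = 6/2.59626 = 2.31102.
Fe per 6 O = 0.42077 × 2.31102 = 0.972.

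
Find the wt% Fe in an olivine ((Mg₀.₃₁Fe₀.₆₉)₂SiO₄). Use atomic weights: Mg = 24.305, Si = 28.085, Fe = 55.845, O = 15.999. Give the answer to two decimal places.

41.83 mass %

M((Mg₀.₃₁Fe₀.₆₉)₂SiO₄) = 184.216 g/mol.
Fe contributes 1.38 × 55.845 = 77.066 g per mole.
77.066/184.216 = 0.4183 → 41.83%.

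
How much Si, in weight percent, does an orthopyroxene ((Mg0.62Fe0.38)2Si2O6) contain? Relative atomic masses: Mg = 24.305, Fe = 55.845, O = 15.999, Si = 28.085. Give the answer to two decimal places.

24.99 weight percent

Molar mass of (Mg0.62Fe0.38)2Si2O6: 1.24·24.305 + 0.76·55.845 + 2·28.085 + 6·15.999 = 224.744 g/mol.
Mass of Si per formula unit: 2 × 28.085 = 56.170 g.
Weight fraction Si = 56.170 / 224.744 = 0.2499.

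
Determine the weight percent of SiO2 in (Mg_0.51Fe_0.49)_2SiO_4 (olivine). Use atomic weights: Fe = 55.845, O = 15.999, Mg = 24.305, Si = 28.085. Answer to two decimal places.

Formula mass = 171.600 g/mol.
1 Si → 1.0000 mol SiO2 per formula unit; M(SiO2) = 60.083, so SiO2 mass = 60.083 g.
60.083/171.600 × 100 = 35.01 wt%.

35.01 wt%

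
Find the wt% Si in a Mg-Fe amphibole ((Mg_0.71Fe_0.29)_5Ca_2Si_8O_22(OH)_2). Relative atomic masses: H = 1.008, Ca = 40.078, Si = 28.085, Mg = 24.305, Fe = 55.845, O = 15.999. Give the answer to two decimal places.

26.18 mass %

Molar mass of (Mg_0.71Fe_0.29)_5Ca_2Si_8O_22(OH)_2: 3.55*24.305 + 1.45*55.845 + 2*40.078 + 8*28.085 + 24*15.999 + 2*1.008 = 858.086 g/mol.
Mass of Si per formula unit: 8 × 28.085 = 224.680 g.
Weight fraction Si = 224.680 / 858.086 = 0.2618.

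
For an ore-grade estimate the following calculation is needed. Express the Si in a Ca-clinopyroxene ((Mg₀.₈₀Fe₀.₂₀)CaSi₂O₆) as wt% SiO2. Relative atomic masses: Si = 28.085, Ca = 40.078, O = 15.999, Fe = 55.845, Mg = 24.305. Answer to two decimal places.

M((Mg₀.₈₀Fe₀.₂₀)CaSi₂O₆) = 222.855 g/mol; M(SiO2) = 60.083 g/mol.
Moles SiO2 per formula unit = 2 Si ÷ 1 = 2.0000.
SiO2 fraction = (2.0000 × 60.083) / 222.855 = 120.166/222.855 = 0.5392.

53.92 wt%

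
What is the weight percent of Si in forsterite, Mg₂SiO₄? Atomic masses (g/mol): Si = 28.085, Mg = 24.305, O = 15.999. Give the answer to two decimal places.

M(Mg₂SiO₄) = 140.691 g/mol.
Si contributes 1 × 28.085 = 28.085 g per mole.
28.085/140.691 = 0.1996 → 19.96%.

19.96 mass %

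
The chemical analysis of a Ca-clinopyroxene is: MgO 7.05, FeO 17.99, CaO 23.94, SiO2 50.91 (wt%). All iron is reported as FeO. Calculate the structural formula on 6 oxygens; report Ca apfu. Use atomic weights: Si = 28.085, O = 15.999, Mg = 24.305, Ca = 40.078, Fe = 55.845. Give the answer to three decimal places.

1.006 Ca apfu

7.05 wt% MgO ÷ 40.304 g/mol = 0.17492 mol, giving 0.17492 Mg and 0.17492 O.
17.99 wt% FeO ÷ 71.844 g/mol = 0.25040 mol, giving 0.25040 Fe and 0.25040 O.
23.94 wt% CaO ÷ 56.077 g/mol = 0.42691 mol, giving 0.42691 Ca and 0.42691 O.
50.91 wt% SiO2 ÷ 60.083 g/mol = 0.84733 mol, giving 0.84733 Si and 1.69466 O.
Oxygen sums to 2.54689; scaling by 6/2.54689 = 2.35581 puts the formula on 6 O.
Ca: 0.42691 × 2.35581 = 1.006 atoms per formula unit.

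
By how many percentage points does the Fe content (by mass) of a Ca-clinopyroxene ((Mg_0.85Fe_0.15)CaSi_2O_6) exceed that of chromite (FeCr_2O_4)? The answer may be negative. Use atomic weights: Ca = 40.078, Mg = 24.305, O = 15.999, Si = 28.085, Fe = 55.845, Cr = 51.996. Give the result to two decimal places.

Fe in (Mg_0.85Fe_0.15)CaSi_2O_6: molar mass 221.278 g/mol; 0.15×55.845 = 8.377 g → 3.79 wt%.
Fe in FeCr_2O_4: molar mass 223.833 g/mol; 1×55.845 = 55.845 g → 24.95 wt%.
Difference = 3.79 − 24.95 = -21.16 percentage points.

-21.16 percentage points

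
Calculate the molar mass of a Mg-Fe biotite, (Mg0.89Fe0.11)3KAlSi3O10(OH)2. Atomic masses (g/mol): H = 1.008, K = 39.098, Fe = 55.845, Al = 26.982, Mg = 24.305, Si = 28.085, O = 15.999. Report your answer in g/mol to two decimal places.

M = 2.67·24.305 + 0.33·55.845 + 1·39.098 + 1·26.982 + 3·28.085 + 12·15.999 + 2·1.008

427.66 g/mol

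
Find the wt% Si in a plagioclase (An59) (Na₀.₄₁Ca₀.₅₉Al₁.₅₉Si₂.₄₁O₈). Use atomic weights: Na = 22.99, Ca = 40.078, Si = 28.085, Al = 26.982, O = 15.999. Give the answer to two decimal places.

Formula mass = 0.41×22.99 + 0.59×40.078 + 1.59×26.982 + 2.41×28.085 + 8×15.999 = 271.650 g/mol, of which 67.685 g is Si.
So Si makes up 67.685/271.650 = 0.2492 of the mass, i.e. 24.92%.

24.92 weight percent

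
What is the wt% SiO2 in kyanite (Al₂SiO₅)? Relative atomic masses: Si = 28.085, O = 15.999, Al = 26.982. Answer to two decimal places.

Molar mass of Al₂SiO₅ = 2·26.982 + 1·28.085 + 5·15.999 = 162.044 g/mol.
Each formula unit contains 1 Si, equivalent to 1/1 = 1.0000 mol SiO2.
M(SiO2) = 1×28.085 + 2×15.999 = 60.083 g/mol.
Mass of SiO2 per formula unit = 1.0000 × 60.083 = 60.083 g.
SiO2 wt% = 60.083 / 162.044 × 100 = 37.08%.

37.08 wt%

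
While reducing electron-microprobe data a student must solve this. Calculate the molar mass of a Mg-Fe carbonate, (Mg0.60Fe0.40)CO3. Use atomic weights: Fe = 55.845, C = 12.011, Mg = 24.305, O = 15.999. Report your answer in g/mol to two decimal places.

96.93 g/mol

Mg: 0.60 × 24.305 = 14.5830
Fe: 0.40 × 55.845 = 22.3380
C: 1 × 12.011 = 12.0110
O: 3 × 15.999 = 47.9970
Summing the contributions gives the formula mass.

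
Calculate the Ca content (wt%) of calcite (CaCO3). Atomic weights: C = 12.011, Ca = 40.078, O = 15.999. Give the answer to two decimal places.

40.04 wt%

M(CaCO3) = 100.086 g/mol.
Ca contributes 1 × 40.078 = 40.078 g per mole.
40.078/100.086 = 0.4004 → 40.04%.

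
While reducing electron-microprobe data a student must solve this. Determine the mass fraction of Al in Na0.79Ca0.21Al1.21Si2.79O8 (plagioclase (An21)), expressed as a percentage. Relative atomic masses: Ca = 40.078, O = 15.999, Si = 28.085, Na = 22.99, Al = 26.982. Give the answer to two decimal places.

12.29 mass %

Molar mass of Na0.79Ca0.21Al1.21Si2.79O8: 0.79·22.99 + 0.21·40.078 + 1.21·26.982 + 2.79·28.085 + 8·15.999 = 265.576 g/mol.
Mass of Al per formula unit: 1.21 × 26.982 = 32.648 g.
Weight fraction Al = 32.648 / 265.576 = 0.1229.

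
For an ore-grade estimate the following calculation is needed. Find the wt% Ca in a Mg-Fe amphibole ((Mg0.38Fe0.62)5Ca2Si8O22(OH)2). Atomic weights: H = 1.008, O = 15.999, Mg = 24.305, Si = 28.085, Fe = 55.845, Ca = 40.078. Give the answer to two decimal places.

8.81 wt%

M((Mg0.38Fe0.62)5Ca2Si8O22(OH)2) = 910.127 g/mol.
Ca contributes 2 × 40.078 = 80.156 g per mole.
80.156/910.127 = 0.0881 → 8.81%.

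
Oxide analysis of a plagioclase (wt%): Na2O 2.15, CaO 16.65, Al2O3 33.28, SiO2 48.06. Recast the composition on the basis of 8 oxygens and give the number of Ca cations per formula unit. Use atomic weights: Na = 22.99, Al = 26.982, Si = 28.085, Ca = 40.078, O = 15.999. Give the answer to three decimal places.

0.816 Ca apfu

Na2O: 2.15/61.979 = 0.03469 mol → 0.06938 mol Na, 0.03469 mol O.
CaO: 16.65/56.077 = 0.29691 mol → 0.29691 mol Ca, 0.29691 mol O.
Al2O3: 33.28/101.961 = 0.32640 mol → 0.65280 mol Al, 0.97920 mol O.
SiO2: 48.06/60.083 = 0.79989 mol → 0.79989 mol Si, 1.59978 mol O.
Total oxygen = 2.91058 mol. Normalization factor = 8/2.91058 = 2.74859.
Ca per 8 O = 0.29691 × 2.74859 = 0.816.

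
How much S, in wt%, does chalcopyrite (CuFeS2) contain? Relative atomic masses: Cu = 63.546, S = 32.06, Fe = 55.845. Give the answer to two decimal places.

34.94 wt%

M(CuFeS2) = 183.511 g/mol.
S contributes 2 × 32.06 = 64.120 g per mole.
64.120/183.511 = 0.3494 → 34.94%.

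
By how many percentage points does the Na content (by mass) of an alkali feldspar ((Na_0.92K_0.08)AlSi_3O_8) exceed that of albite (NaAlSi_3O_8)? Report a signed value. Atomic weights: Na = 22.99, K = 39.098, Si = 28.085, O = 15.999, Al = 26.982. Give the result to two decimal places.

-0.74 percentage points

M((Na_0.92K_0.08)AlSi_3O_8) = 263.508 g/mol, so wt% Na = 21.151/263.508 × 100 = 8.03%.
M(NaAlSi_3O_8) = 262.219 g/mol, so wt% Na = 22.990/262.219 × 100 = 8.77%.
8.03 − 8.77 = -0.74 pp.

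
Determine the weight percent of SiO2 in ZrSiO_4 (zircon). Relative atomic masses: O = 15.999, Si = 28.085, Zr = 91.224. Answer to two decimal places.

32.78 wt%

M(ZrSiO_4) = 183.305 g/mol; M(SiO2) = 60.083 g/mol.
Moles SiO2 per formula unit = 1 Si ÷ 1 = 1.0000.
SiO2 fraction = (1.0000 × 60.083) / 183.305 = 60.083/183.305 = 0.3278.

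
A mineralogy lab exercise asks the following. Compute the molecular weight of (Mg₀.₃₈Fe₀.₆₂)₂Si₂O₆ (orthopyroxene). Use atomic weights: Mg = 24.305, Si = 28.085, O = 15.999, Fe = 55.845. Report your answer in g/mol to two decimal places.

239.88 g/mol

Mg: 0.76 × 24.305 = 18.4718
Fe: 1.24 × 55.845 = 69.2478
Si: 2 × 28.085 = 56.1700
O: 6 × 15.999 = 95.9940
Summing the contributions gives the formula mass.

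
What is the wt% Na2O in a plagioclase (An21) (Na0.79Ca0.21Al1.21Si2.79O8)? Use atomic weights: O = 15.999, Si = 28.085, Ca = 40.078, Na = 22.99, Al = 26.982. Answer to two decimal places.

9.22 wt%

M(Na0.79Ca0.21Al1.21Si2.79O8) = 265.576 g/mol; M(Na2O) = 61.979 g/mol.
Moles Na2O per formula unit = 0.79 Na ÷ 2 = 0.3950.
Na2O fraction = (0.3950 × 61.979) / 265.576 = 24.482/265.576 = 0.0922.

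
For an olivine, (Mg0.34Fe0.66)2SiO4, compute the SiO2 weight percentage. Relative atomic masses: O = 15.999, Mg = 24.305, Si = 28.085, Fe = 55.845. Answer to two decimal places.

M((Mg0.34Fe0.66)2SiO4) = 182.324 g/mol; M(SiO2) = 60.083 g/mol.
Moles SiO2 per formula unit = 1 Si ÷ 1 = 1.0000.
SiO2 fraction = (1.0000 × 60.083) / 182.324 = 60.083/182.324 = 0.3295.

32.95 wt%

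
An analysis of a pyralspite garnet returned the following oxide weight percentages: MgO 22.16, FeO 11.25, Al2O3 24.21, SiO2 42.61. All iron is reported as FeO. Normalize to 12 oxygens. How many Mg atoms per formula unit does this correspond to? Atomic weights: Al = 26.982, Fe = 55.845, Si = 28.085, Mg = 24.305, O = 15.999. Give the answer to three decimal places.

MgO (M=40.304): mol = 0.54982; Mg = 0.54982, O = 0.54982.
FeO (M=71.844): mol = 0.15659; Fe = 0.15659, O = 0.15659.
Al2O3 (M=101.961): mol = 0.23744; Al = 0.47488, O = 0.71232.
SiO2 (M=60.083): mol = 0.70919; Si = 0.70919, O = 1.41838.
ΣO = 2.83711; factor = 12/ΣO = 4.22966.
Mg apfu = 0.54982 × 4.22966 = 2.326.

2.326 Mg apfu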